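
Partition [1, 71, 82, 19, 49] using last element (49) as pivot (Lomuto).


Pivot: 49
  1 <= 49: advance i (no swap)
  19 <= 49: swap -> [1, 19, 82, 71, 49]
Place pivot at 2: [1, 19, 49, 71, 82]

Partitioned: [1, 19, 49, 71, 82]


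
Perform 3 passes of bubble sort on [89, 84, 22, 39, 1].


Initial: [89, 84, 22, 39, 1]
Pass 1: [84, 22, 39, 1, 89] (4 swaps)
Pass 2: [22, 39, 1, 84, 89] (3 swaps)
Pass 3: [22, 1, 39, 84, 89] (1 swaps)

After 3 passes: [22, 1, 39, 84, 89]


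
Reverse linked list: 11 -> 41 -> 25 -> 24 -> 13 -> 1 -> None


Step 1: curr=11, set curr.next=prev(None) | reversed so far: 11
Step 2: curr=41, set curr.next=prev(11) | reversed so far: 41 -> 11
Step 3: curr=25, set curr.next=prev(41) | reversed so far: 25 -> 41 -> 11
Step 4: curr=24, set curr.next=prev(25) | reversed so far: 24 -> 25 -> 41 -> 11
Step 5: curr=13, set curr.next=prev(24) | reversed so far: 13 -> 24 -> 25 -> 41 -> 11
Step 6: curr=1, set curr.next=prev(13) | reversed so far: 1 -> 13 -> 24 -> 25 -> 41 -> 11

1 -> 13 -> 24 -> 25 -> 41 -> 11 -> None


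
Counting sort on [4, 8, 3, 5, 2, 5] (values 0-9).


Input: [4, 8, 3, 5, 2, 5]
Counts: [0, 0, 1, 1, 1, 2, 0, 0, 1, 0]

Sorted: [2, 3, 4, 5, 5, 8]


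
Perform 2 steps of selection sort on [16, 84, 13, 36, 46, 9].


Initial: [16, 84, 13, 36, 46, 9]
Step 1: min=9 at 5
  Swap: [9, 84, 13, 36, 46, 16]
Step 2: min=13 at 2
  Swap: [9, 13, 84, 36, 46, 16]

After 2 steps: [9, 13, 84, 36, 46, 16]


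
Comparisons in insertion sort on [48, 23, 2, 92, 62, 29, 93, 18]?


Algorithm: insertion sort
Input: [48, 23, 2, 92, 62, 29, 93, 18]
Sorted: [2, 18, 23, 29, 48, 62, 92, 93]

18


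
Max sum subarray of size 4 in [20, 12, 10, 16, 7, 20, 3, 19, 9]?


[0:4]: 58
[1:5]: 45
[2:6]: 53
[3:7]: 46
[4:8]: 49
[5:9]: 51

Max: 58 at [0:4]


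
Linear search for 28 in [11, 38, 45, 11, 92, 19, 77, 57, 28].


i=0: 11!=28
i=1: 38!=28
i=2: 45!=28
i=3: 11!=28
i=4: 92!=28
i=5: 19!=28
i=6: 77!=28
i=7: 57!=28
i=8: 28==28 found!

Found at 8, 9 comps


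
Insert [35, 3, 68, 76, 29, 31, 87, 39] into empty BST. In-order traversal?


Insert 35: root
Insert 3: L from 35
Insert 68: R from 35
Insert 76: R from 35 -> R from 68
Insert 29: L from 35 -> R from 3
Insert 31: L from 35 -> R from 3 -> R from 29
Insert 87: R from 35 -> R from 68 -> R from 76
Insert 39: R from 35 -> L from 68

In-order: [3, 29, 31, 35, 39, 68, 76, 87]


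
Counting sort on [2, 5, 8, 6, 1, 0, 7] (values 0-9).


Input: [2, 5, 8, 6, 1, 0, 7]
Counts: [1, 1, 1, 0, 0, 1, 1, 1, 1, 0]

Sorted: [0, 1, 2, 5, 6, 7, 8]


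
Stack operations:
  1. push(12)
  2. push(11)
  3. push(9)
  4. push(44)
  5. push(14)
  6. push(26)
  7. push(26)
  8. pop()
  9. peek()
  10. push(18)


push(12) -> [12]
push(11) -> [12, 11]
push(9) -> [12, 11, 9]
push(44) -> [12, 11, 9, 44]
push(14) -> [12, 11, 9, 44, 14]
push(26) -> [12, 11, 9, 44, 14, 26]
push(26) -> [12, 11, 9, 44, 14, 26, 26]
pop()->26, [12, 11, 9, 44, 14, 26]
peek()->26
push(18) -> [12, 11, 9, 44, 14, 26, 18]

Final stack: [12, 11, 9, 44, 14, 26, 18]


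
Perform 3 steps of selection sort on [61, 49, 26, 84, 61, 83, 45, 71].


Initial: [61, 49, 26, 84, 61, 83, 45, 71]
Step 1: min=26 at 2
  Swap: [26, 49, 61, 84, 61, 83, 45, 71]
Step 2: min=45 at 6
  Swap: [26, 45, 61, 84, 61, 83, 49, 71]
Step 3: min=49 at 6
  Swap: [26, 45, 49, 84, 61, 83, 61, 71]

After 3 steps: [26, 45, 49, 84, 61, 83, 61, 71]


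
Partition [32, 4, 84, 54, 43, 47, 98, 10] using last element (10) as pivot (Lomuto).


Pivot: 10
  4 <= 10: swap -> [4, 32, 84, 54, 43, 47, 98, 10]
Place pivot at 1: [4, 10, 84, 54, 43, 47, 98, 32]

Partitioned: [4, 10, 84, 54, 43, 47, 98, 32]


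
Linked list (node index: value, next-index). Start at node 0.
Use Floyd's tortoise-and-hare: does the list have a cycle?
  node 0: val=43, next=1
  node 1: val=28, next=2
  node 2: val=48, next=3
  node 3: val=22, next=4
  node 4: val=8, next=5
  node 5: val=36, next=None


Floyd's tortoise (slow, +1) and hare (fast, +2):
  init: slow=0, fast=0
  step 1: slow=1, fast=2
  step 2: slow=2, fast=4
  step 3: fast 4->5->None, no cycle

Cycle: no


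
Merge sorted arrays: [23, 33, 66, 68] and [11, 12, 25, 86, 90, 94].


Take 11 from B
Take 12 from B
Take 23 from A
Take 25 from B
Take 33 from A
Take 66 from A
Take 68 from A

Merged: [11, 12, 23, 25, 33, 66, 68, 86, 90, 94]


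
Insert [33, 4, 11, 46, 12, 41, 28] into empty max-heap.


Insert 33: [33]
Insert 4: [33, 4]
Insert 11: [33, 4, 11]
Insert 46: [46, 33, 11, 4]
Insert 12: [46, 33, 11, 4, 12]
Insert 41: [46, 33, 41, 4, 12, 11]
Insert 28: [46, 33, 41, 4, 12, 11, 28]

Final heap: [46, 33, 41, 4, 12, 11, 28]


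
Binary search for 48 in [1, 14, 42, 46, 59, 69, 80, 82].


Step 1: lo=0, hi=7, mid=3, val=46
Step 2: lo=4, hi=7, mid=5, val=69
Step 3: lo=4, hi=4, mid=4, val=59

Not found


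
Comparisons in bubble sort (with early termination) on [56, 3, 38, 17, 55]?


Algorithm: bubble sort (with early termination)
Input: [56, 3, 38, 17, 55]
Sorted: [3, 17, 38, 55, 56]

9


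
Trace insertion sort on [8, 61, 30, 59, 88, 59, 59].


Initial: [8, 61, 30, 59, 88, 59, 59]
Insert 61: [8, 61, 30, 59, 88, 59, 59]
Insert 30: [8, 30, 61, 59, 88, 59, 59]
Insert 59: [8, 30, 59, 61, 88, 59, 59]
Insert 88: [8, 30, 59, 61, 88, 59, 59]
Insert 59: [8, 30, 59, 59, 61, 88, 59]
Insert 59: [8, 30, 59, 59, 59, 61, 88]

Sorted: [8, 30, 59, 59, 59, 61, 88]


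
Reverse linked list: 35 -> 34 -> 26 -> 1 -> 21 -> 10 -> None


Step 1: curr=35, set curr.next=prev(None) | reversed so far: 35
Step 2: curr=34, set curr.next=prev(35) | reversed so far: 34 -> 35
Step 3: curr=26, set curr.next=prev(34) | reversed so far: 26 -> 34 -> 35
Step 4: curr=1, set curr.next=prev(26) | reversed so far: 1 -> 26 -> 34 -> 35
Step 5: curr=21, set curr.next=prev(1) | reversed so far: 21 -> 1 -> 26 -> 34 -> 35
Step 6: curr=10, set curr.next=prev(21) | reversed so far: 10 -> 21 -> 1 -> 26 -> 34 -> 35

10 -> 21 -> 1 -> 26 -> 34 -> 35 -> None


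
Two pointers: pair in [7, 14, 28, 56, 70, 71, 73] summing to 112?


lo=0(7)+hi=6(73)=80
lo=1(14)+hi=6(73)=87
lo=2(28)+hi=6(73)=101
lo=3(56)+hi=6(73)=129
lo=3(56)+hi=5(71)=127
lo=3(56)+hi=4(70)=126

No pair found


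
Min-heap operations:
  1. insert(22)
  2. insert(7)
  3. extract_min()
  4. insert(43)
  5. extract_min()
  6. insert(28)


insert(22) -> [22]
insert(7) -> [7, 22]
extract_min()->7, [22]
insert(43) -> [22, 43]
extract_min()->22, [43]
insert(28) -> [28, 43]

Final heap: [28, 43]


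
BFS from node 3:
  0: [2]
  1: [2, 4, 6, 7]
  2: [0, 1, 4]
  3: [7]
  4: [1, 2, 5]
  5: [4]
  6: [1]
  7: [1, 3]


Visit 3, enqueue [7]
Visit 7, enqueue [1]
Visit 1, enqueue [2, 4, 6]
Visit 2, enqueue [0]
Visit 4, enqueue [5]
Visit 6, enqueue []
Visit 0, enqueue []
Visit 5, enqueue []

BFS order: [3, 7, 1, 2, 4, 6, 0, 5]


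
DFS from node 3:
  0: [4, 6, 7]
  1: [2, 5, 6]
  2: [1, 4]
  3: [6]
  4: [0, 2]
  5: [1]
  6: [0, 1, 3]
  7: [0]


Visit 3, push [6]
Visit 6, push [1, 0]
Visit 0, push [7, 4]
Visit 4, push [2]
Visit 2, push [1]
Visit 1, push [5]
Visit 5, push []
Visit 7, push []

DFS order: [3, 6, 0, 4, 2, 1, 5, 7]


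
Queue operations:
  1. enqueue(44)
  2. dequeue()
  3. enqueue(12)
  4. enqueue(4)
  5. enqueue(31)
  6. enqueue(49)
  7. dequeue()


enqueue(44) -> [44]
dequeue()->44, []
enqueue(12) -> [12]
enqueue(4) -> [12, 4]
enqueue(31) -> [12, 4, 31]
enqueue(49) -> [12, 4, 31, 49]
dequeue()->12, [4, 31, 49]

Final queue: [4, 31, 49]


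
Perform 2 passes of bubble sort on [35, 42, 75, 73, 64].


Initial: [35, 42, 75, 73, 64]
Pass 1: [35, 42, 73, 64, 75] (2 swaps)
Pass 2: [35, 42, 64, 73, 75] (1 swaps)

After 2 passes: [35, 42, 64, 73, 75]


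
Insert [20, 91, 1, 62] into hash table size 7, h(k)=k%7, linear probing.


Insert 20: h=6 -> slot 6
Insert 91: h=0 -> slot 0
Insert 1: h=1 -> slot 1
Insert 62: h=6, 3 probes -> slot 2

Table: [91, 1, 62, None, None, None, 20]


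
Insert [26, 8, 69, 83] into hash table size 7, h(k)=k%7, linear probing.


Insert 26: h=5 -> slot 5
Insert 8: h=1 -> slot 1
Insert 69: h=6 -> slot 6
Insert 83: h=6, 1 probes -> slot 0

Table: [83, 8, None, None, None, 26, 69]


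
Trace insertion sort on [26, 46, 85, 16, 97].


Initial: [26, 46, 85, 16, 97]
Insert 46: [26, 46, 85, 16, 97]
Insert 85: [26, 46, 85, 16, 97]
Insert 16: [16, 26, 46, 85, 97]
Insert 97: [16, 26, 46, 85, 97]

Sorted: [16, 26, 46, 85, 97]


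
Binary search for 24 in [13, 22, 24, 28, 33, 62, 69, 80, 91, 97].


Step 1: lo=0, hi=9, mid=4, val=33
Step 2: lo=0, hi=3, mid=1, val=22
Step 3: lo=2, hi=3, mid=2, val=24

Found at index 2


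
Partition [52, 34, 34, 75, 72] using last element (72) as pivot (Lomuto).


Pivot: 72
  52 <= 72: advance i (no swap)
  34 <= 72: advance i (no swap)
  34 <= 72: advance i (no swap)
Place pivot at 3: [52, 34, 34, 72, 75]

Partitioned: [52, 34, 34, 72, 75]


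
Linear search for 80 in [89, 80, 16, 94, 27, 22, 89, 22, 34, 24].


i=0: 89!=80
i=1: 80==80 found!

Found at 1, 2 comps


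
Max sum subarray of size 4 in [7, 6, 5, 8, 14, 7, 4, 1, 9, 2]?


[0:4]: 26
[1:5]: 33
[2:6]: 34
[3:7]: 33
[4:8]: 26
[5:9]: 21
[6:10]: 16

Max: 34 at [2:6]


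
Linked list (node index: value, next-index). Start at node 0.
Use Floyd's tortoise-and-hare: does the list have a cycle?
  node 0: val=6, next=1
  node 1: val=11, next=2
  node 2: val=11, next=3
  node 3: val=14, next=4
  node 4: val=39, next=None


Floyd's tortoise (slow, +1) and hare (fast, +2):
  init: slow=0, fast=0
  step 1: slow=1, fast=2
  step 2: slow=2, fast=4
  step 3: fast -> None, no cycle

Cycle: no


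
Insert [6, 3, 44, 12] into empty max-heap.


Insert 6: [6]
Insert 3: [6, 3]
Insert 44: [44, 3, 6]
Insert 12: [44, 12, 6, 3]

Final heap: [44, 12, 6, 3]


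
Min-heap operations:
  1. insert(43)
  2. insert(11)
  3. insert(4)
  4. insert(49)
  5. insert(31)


insert(43) -> [43]
insert(11) -> [11, 43]
insert(4) -> [4, 43, 11]
insert(49) -> [4, 43, 11, 49]
insert(31) -> [4, 31, 11, 49, 43]

Final heap: [4, 31, 11, 49, 43]


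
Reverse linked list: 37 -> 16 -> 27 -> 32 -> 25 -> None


Step 1: curr=37, set curr.next=prev(None) | reversed so far: 37
Step 2: curr=16, set curr.next=prev(37) | reversed so far: 16 -> 37
Step 3: curr=27, set curr.next=prev(16) | reversed so far: 27 -> 16 -> 37
Step 4: curr=32, set curr.next=prev(27) | reversed so far: 32 -> 27 -> 16 -> 37
Step 5: curr=25, set curr.next=prev(32) | reversed so far: 25 -> 32 -> 27 -> 16 -> 37

25 -> 32 -> 27 -> 16 -> 37 -> None


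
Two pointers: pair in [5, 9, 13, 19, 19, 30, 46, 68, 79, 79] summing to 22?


lo=0(5)+hi=9(79)=84
lo=0(5)+hi=8(79)=84
lo=0(5)+hi=7(68)=73
lo=0(5)+hi=6(46)=51
lo=0(5)+hi=5(30)=35
lo=0(5)+hi=4(19)=24
lo=0(5)+hi=3(19)=24
lo=0(5)+hi=2(13)=18
lo=1(9)+hi=2(13)=22

Yes: 9+13=22


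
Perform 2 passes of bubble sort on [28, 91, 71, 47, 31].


Initial: [28, 91, 71, 47, 31]
Pass 1: [28, 71, 47, 31, 91] (3 swaps)
Pass 2: [28, 47, 31, 71, 91] (2 swaps)

After 2 passes: [28, 47, 31, 71, 91]


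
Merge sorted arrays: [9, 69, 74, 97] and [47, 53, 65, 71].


Take 9 from A
Take 47 from B
Take 53 from B
Take 65 from B
Take 69 from A
Take 71 from B

Merged: [9, 47, 53, 65, 69, 71, 74, 97]


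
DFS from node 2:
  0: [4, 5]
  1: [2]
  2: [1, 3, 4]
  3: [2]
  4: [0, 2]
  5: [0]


Visit 2, push [4, 3, 1]
Visit 1, push []
Visit 3, push []
Visit 4, push [0]
Visit 0, push [5]
Visit 5, push []

DFS order: [2, 1, 3, 4, 0, 5]


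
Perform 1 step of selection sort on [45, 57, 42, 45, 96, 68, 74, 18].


Initial: [45, 57, 42, 45, 96, 68, 74, 18]
Step 1: min=18 at 7
  Swap: [18, 57, 42, 45, 96, 68, 74, 45]

After 1 step: [18, 57, 42, 45, 96, 68, 74, 45]


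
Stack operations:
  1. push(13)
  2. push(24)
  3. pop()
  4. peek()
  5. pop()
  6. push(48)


push(13) -> [13]
push(24) -> [13, 24]
pop()->24, [13]
peek()->13
pop()->13, []
push(48) -> [48]

Final stack: [48]


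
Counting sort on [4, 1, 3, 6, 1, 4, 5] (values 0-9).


Input: [4, 1, 3, 6, 1, 4, 5]
Counts: [0, 2, 0, 1, 2, 1, 1, 0, 0, 0]

Sorted: [1, 1, 3, 4, 4, 5, 6]


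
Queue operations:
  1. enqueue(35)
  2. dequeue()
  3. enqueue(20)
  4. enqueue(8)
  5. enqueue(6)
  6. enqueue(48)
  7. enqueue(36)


enqueue(35) -> [35]
dequeue()->35, []
enqueue(20) -> [20]
enqueue(8) -> [20, 8]
enqueue(6) -> [20, 8, 6]
enqueue(48) -> [20, 8, 6, 48]
enqueue(36) -> [20, 8, 6, 48, 36]

Final queue: [20, 8, 6, 48, 36]


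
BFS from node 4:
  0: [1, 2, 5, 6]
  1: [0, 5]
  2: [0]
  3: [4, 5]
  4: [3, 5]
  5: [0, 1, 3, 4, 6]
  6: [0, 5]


Visit 4, enqueue [3, 5]
Visit 3, enqueue []
Visit 5, enqueue [0, 1, 6]
Visit 0, enqueue [2]
Visit 1, enqueue []
Visit 6, enqueue []
Visit 2, enqueue []

BFS order: [4, 3, 5, 0, 1, 6, 2]


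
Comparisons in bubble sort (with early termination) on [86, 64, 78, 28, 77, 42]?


Algorithm: bubble sort (with early termination)
Input: [86, 64, 78, 28, 77, 42]
Sorted: [28, 42, 64, 77, 78, 86]

15


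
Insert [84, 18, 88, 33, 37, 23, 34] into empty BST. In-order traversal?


Insert 84: root
Insert 18: L from 84
Insert 88: R from 84
Insert 33: L from 84 -> R from 18
Insert 37: L from 84 -> R from 18 -> R from 33
Insert 23: L from 84 -> R from 18 -> L from 33
Insert 34: L from 84 -> R from 18 -> R from 33 -> L from 37

In-order: [18, 23, 33, 34, 37, 84, 88]


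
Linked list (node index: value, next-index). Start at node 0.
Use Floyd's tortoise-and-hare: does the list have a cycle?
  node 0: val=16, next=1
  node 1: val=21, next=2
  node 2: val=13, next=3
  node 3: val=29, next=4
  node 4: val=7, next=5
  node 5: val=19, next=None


Floyd's tortoise (slow, +1) and hare (fast, +2):
  init: slow=0, fast=0
  step 1: slow=1, fast=2
  step 2: slow=2, fast=4
  step 3: fast 4->5->None, no cycle

Cycle: no


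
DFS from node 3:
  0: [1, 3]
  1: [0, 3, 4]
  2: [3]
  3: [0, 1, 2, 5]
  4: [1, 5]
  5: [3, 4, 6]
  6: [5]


Visit 3, push [5, 2, 1, 0]
Visit 0, push [1]
Visit 1, push [4]
Visit 4, push [5]
Visit 5, push [6]
Visit 6, push []
Visit 2, push []

DFS order: [3, 0, 1, 4, 5, 6, 2]


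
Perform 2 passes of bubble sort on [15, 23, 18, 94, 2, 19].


Initial: [15, 23, 18, 94, 2, 19]
Pass 1: [15, 18, 23, 2, 19, 94] (3 swaps)
Pass 2: [15, 18, 2, 19, 23, 94] (2 swaps)

After 2 passes: [15, 18, 2, 19, 23, 94]


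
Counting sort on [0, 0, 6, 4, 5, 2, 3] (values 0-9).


Input: [0, 0, 6, 4, 5, 2, 3]
Counts: [2, 0, 1, 1, 1, 1, 1, 0, 0, 0]

Sorted: [0, 0, 2, 3, 4, 5, 6]


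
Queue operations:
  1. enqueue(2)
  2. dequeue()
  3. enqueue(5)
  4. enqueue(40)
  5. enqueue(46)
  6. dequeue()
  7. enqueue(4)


enqueue(2) -> [2]
dequeue()->2, []
enqueue(5) -> [5]
enqueue(40) -> [5, 40]
enqueue(46) -> [5, 40, 46]
dequeue()->5, [40, 46]
enqueue(4) -> [40, 46, 4]

Final queue: [40, 46, 4]


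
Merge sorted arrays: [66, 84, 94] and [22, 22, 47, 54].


Take 22 from B
Take 22 from B
Take 47 from B
Take 54 from B

Merged: [22, 22, 47, 54, 66, 84, 94]


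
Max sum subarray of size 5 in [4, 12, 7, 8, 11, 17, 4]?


[0:5]: 42
[1:6]: 55
[2:7]: 47

Max: 55 at [1:6]


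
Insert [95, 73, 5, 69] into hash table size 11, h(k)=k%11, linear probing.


Insert 95: h=7 -> slot 7
Insert 73: h=7, 1 probes -> slot 8
Insert 5: h=5 -> slot 5
Insert 69: h=3 -> slot 3

Table: [None, None, None, 69, None, 5, None, 95, 73, None, None]


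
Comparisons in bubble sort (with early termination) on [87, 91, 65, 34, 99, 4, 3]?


Algorithm: bubble sort (with early termination)
Input: [87, 91, 65, 34, 99, 4, 3]
Sorted: [3, 4, 34, 65, 87, 91, 99]

21


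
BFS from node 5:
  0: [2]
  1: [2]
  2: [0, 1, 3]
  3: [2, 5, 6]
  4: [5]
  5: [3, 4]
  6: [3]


Visit 5, enqueue [3, 4]
Visit 3, enqueue [2, 6]
Visit 4, enqueue []
Visit 2, enqueue [0, 1]
Visit 6, enqueue []
Visit 0, enqueue []
Visit 1, enqueue []

BFS order: [5, 3, 4, 2, 6, 0, 1]


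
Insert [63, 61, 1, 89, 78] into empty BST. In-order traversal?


Insert 63: root
Insert 61: L from 63
Insert 1: L from 63 -> L from 61
Insert 89: R from 63
Insert 78: R from 63 -> L from 89

In-order: [1, 61, 63, 78, 89]


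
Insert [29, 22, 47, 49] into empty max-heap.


Insert 29: [29]
Insert 22: [29, 22]
Insert 47: [47, 22, 29]
Insert 49: [49, 47, 29, 22]

Final heap: [49, 47, 29, 22]


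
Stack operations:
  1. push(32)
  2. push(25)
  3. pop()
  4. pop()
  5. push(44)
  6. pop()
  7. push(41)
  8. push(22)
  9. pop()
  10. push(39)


push(32) -> [32]
push(25) -> [32, 25]
pop()->25, [32]
pop()->32, []
push(44) -> [44]
pop()->44, []
push(41) -> [41]
push(22) -> [41, 22]
pop()->22, [41]
push(39) -> [41, 39]

Final stack: [41, 39]


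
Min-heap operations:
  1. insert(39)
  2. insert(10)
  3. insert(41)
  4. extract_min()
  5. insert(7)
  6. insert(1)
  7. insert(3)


insert(39) -> [39]
insert(10) -> [10, 39]
insert(41) -> [10, 39, 41]
extract_min()->10, [39, 41]
insert(7) -> [7, 41, 39]
insert(1) -> [1, 7, 39, 41]
insert(3) -> [1, 3, 39, 41, 7]

Final heap: [1, 3, 39, 41, 7]


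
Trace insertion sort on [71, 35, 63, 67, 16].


Initial: [71, 35, 63, 67, 16]
Insert 35: [35, 71, 63, 67, 16]
Insert 63: [35, 63, 71, 67, 16]
Insert 67: [35, 63, 67, 71, 16]
Insert 16: [16, 35, 63, 67, 71]

Sorted: [16, 35, 63, 67, 71]


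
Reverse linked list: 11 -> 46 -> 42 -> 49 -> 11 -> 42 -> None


Step 1: curr=11, set curr.next=prev(None) | reversed so far: 11
Step 2: curr=46, set curr.next=prev(11) | reversed so far: 46 -> 11
Step 3: curr=42, set curr.next=prev(46) | reversed so far: 42 -> 46 -> 11
Step 4: curr=49, set curr.next=prev(42) | reversed so far: 49 -> 42 -> 46 -> 11
Step 5: curr=11, set curr.next=prev(49) | reversed so far: 11 -> 49 -> 42 -> 46 -> 11
Step 6: curr=42, set curr.next=prev(11) | reversed so far: 42 -> 11 -> 49 -> 42 -> 46 -> 11

42 -> 11 -> 49 -> 42 -> 46 -> 11 -> None


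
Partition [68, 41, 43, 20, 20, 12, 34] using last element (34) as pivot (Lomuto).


Pivot: 34
  20 <= 34: swap -> [20, 41, 43, 68, 20, 12, 34]
  20 <= 34: swap -> [20, 20, 43, 68, 41, 12, 34]
  12 <= 34: swap -> [20, 20, 12, 68, 41, 43, 34]
Place pivot at 3: [20, 20, 12, 34, 41, 43, 68]

Partitioned: [20, 20, 12, 34, 41, 43, 68]


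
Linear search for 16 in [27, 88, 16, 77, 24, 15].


i=0: 27!=16
i=1: 88!=16
i=2: 16==16 found!

Found at 2, 3 comps


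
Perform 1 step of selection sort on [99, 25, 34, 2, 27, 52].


Initial: [99, 25, 34, 2, 27, 52]
Step 1: min=2 at 3
  Swap: [2, 25, 34, 99, 27, 52]

After 1 step: [2, 25, 34, 99, 27, 52]


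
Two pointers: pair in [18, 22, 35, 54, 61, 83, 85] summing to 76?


lo=0(18)+hi=6(85)=103
lo=0(18)+hi=5(83)=101
lo=0(18)+hi=4(61)=79
lo=0(18)+hi=3(54)=72
lo=1(22)+hi=3(54)=76

Yes: 22+54=76


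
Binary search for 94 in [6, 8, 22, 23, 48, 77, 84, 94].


Step 1: lo=0, hi=7, mid=3, val=23
Step 2: lo=4, hi=7, mid=5, val=77
Step 3: lo=6, hi=7, mid=6, val=84
Step 4: lo=7, hi=7, mid=7, val=94

Found at index 7


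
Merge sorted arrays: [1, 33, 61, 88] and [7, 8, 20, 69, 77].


Take 1 from A
Take 7 from B
Take 8 from B
Take 20 from B
Take 33 from A
Take 61 from A
Take 69 from B
Take 77 from B

Merged: [1, 7, 8, 20, 33, 61, 69, 77, 88]


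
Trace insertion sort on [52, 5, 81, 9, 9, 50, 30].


Initial: [52, 5, 81, 9, 9, 50, 30]
Insert 5: [5, 52, 81, 9, 9, 50, 30]
Insert 81: [5, 52, 81, 9, 9, 50, 30]
Insert 9: [5, 9, 52, 81, 9, 50, 30]
Insert 9: [5, 9, 9, 52, 81, 50, 30]
Insert 50: [5, 9, 9, 50, 52, 81, 30]
Insert 30: [5, 9, 9, 30, 50, 52, 81]

Sorted: [5, 9, 9, 30, 50, 52, 81]


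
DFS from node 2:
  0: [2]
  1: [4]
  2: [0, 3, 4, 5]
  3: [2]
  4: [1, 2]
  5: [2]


Visit 2, push [5, 4, 3, 0]
Visit 0, push []
Visit 3, push []
Visit 4, push [1]
Visit 1, push []
Visit 5, push []

DFS order: [2, 0, 3, 4, 1, 5]


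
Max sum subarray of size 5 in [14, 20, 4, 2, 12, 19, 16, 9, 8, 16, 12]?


[0:5]: 52
[1:6]: 57
[2:7]: 53
[3:8]: 58
[4:9]: 64
[5:10]: 68
[6:11]: 61

Max: 68 at [5:10]


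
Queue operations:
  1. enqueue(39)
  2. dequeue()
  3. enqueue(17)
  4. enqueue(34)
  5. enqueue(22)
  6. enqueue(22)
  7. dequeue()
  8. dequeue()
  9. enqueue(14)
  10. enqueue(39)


enqueue(39) -> [39]
dequeue()->39, []
enqueue(17) -> [17]
enqueue(34) -> [17, 34]
enqueue(22) -> [17, 34, 22]
enqueue(22) -> [17, 34, 22, 22]
dequeue()->17, [34, 22, 22]
dequeue()->34, [22, 22]
enqueue(14) -> [22, 22, 14]
enqueue(39) -> [22, 22, 14, 39]

Final queue: [22, 22, 14, 39]


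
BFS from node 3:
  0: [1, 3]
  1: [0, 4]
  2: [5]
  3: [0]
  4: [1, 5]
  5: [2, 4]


Visit 3, enqueue [0]
Visit 0, enqueue [1]
Visit 1, enqueue [4]
Visit 4, enqueue [5]
Visit 5, enqueue [2]
Visit 2, enqueue []

BFS order: [3, 0, 1, 4, 5, 2]


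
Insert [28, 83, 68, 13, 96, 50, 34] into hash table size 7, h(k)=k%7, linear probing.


Insert 28: h=0 -> slot 0
Insert 83: h=6 -> slot 6
Insert 68: h=5 -> slot 5
Insert 13: h=6, 2 probes -> slot 1
Insert 96: h=5, 4 probes -> slot 2
Insert 50: h=1, 2 probes -> slot 3
Insert 34: h=6, 5 probes -> slot 4

Table: [28, 13, 96, 50, 34, 68, 83]


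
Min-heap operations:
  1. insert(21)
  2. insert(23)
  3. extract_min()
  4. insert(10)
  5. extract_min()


insert(21) -> [21]
insert(23) -> [21, 23]
extract_min()->21, [23]
insert(10) -> [10, 23]
extract_min()->10, [23]

Final heap: [23]


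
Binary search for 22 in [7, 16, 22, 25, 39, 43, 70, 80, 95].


Step 1: lo=0, hi=8, mid=4, val=39
Step 2: lo=0, hi=3, mid=1, val=16
Step 3: lo=2, hi=3, mid=2, val=22

Found at index 2


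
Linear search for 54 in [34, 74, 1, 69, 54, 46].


i=0: 34!=54
i=1: 74!=54
i=2: 1!=54
i=3: 69!=54
i=4: 54==54 found!

Found at 4, 5 comps


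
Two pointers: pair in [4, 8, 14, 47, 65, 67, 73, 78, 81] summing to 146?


lo=0(4)+hi=8(81)=85
lo=1(8)+hi=8(81)=89
lo=2(14)+hi=8(81)=95
lo=3(47)+hi=8(81)=128
lo=4(65)+hi=8(81)=146

Yes: 65+81=146


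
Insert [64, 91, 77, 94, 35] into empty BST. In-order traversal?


Insert 64: root
Insert 91: R from 64
Insert 77: R from 64 -> L from 91
Insert 94: R from 64 -> R from 91
Insert 35: L from 64

In-order: [35, 64, 77, 91, 94]


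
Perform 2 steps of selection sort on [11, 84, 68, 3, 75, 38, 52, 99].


Initial: [11, 84, 68, 3, 75, 38, 52, 99]
Step 1: min=3 at 3
  Swap: [3, 84, 68, 11, 75, 38, 52, 99]
Step 2: min=11 at 3
  Swap: [3, 11, 68, 84, 75, 38, 52, 99]

After 2 steps: [3, 11, 68, 84, 75, 38, 52, 99]


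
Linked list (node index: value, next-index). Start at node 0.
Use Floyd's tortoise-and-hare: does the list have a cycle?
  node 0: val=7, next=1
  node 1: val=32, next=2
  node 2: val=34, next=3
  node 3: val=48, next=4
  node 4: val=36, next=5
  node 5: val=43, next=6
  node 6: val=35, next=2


Floyd's tortoise (slow, +1) and hare (fast, +2):
  init: slow=0, fast=0
  step 1: slow=1, fast=2
  step 2: slow=2, fast=4
  step 3: slow=3, fast=6
  step 4: slow=4, fast=3
  step 5: slow=5, fast=5
  slow == fast at node 5: cycle detected

Cycle: yes


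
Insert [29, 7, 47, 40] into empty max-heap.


Insert 29: [29]
Insert 7: [29, 7]
Insert 47: [47, 7, 29]
Insert 40: [47, 40, 29, 7]

Final heap: [47, 40, 29, 7]


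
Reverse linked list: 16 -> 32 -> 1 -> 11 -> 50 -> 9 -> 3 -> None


Step 1: curr=16, set curr.next=prev(None) | reversed so far: 16
Step 2: curr=32, set curr.next=prev(16) | reversed so far: 32 -> 16
Step 3: curr=1, set curr.next=prev(32) | reversed so far: 1 -> 32 -> 16
Step 4: curr=11, set curr.next=prev(1) | reversed so far: 11 -> 1 -> 32 -> 16
Step 5: curr=50, set curr.next=prev(11) | reversed so far: 50 -> 11 -> 1 -> 32 -> 16
Step 6: curr=9, set curr.next=prev(50) | reversed so far: 9 -> 50 -> 11 -> 1 -> 32 -> 16
Step 7: curr=3, set curr.next=prev(9) | reversed so far: 3 -> 9 -> 50 -> 11 -> 1 -> 32 -> 16

3 -> 9 -> 50 -> 11 -> 1 -> 32 -> 16 -> None


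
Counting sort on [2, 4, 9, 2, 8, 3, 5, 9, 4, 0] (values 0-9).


Input: [2, 4, 9, 2, 8, 3, 5, 9, 4, 0]
Counts: [1, 0, 2, 1, 2, 1, 0, 0, 1, 2]

Sorted: [0, 2, 2, 3, 4, 4, 5, 8, 9, 9]


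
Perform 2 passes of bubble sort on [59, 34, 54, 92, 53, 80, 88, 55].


Initial: [59, 34, 54, 92, 53, 80, 88, 55]
Pass 1: [34, 54, 59, 53, 80, 88, 55, 92] (6 swaps)
Pass 2: [34, 54, 53, 59, 80, 55, 88, 92] (2 swaps)

After 2 passes: [34, 54, 53, 59, 80, 55, 88, 92]


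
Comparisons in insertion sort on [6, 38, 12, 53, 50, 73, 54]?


Algorithm: insertion sort
Input: [6, 38, 12, 53, 50, 73, 54]
Sorted: [6, 12, 38, 50, 53, 54, 73]

9


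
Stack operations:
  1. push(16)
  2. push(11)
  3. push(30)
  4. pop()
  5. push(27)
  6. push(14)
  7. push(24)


push(16) -> [16]
push(11) -> [16, 11]
push(30) -> [16, 11, 30]
pop()->30, [16, 11]
push(27) -> [16, 11, 27]
push(14) -> [16, 11, 27, 14]
push(24) -> [16, 11, 27, 14, 24]

Final stack: [16, 11, 27, 14, 24]


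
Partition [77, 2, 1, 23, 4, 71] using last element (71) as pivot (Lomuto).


Pivot: 71
  2 <= 71: swap -> [2, 77, 1, 23, 4, 71]
  1 <= 71: swap -> [2, 1, 77, 23, 4, 71]
  23 <= 71: swap -> [2, 1, 23, 77, 4, 71]
  4 <= 71: swap -> [2, 1, 23, 4, 77, 71]
Place pivot at 4: [2, 1, 23, 4, 71, 77]

Partitioned: [2, 1, 23, 4, 71, 77]


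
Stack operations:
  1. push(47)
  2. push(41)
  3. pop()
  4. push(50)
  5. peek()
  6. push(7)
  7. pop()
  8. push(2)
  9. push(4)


push(47) -> [47]
push(41) -> [47, 41]
pop()->41, [47]
push(50) -> [47, 50]
peek()->50
push(7) -> [47, 50, 7]
pop()->7, [47, 50]
push(2) -> [47, 50, 2]
push(4) -> [47, 50, 2, 4]

Final stack: [47, 50, 2, 4]


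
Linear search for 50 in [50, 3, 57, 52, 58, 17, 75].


i=0: 50==50 found!

Found at 0, 1 comps


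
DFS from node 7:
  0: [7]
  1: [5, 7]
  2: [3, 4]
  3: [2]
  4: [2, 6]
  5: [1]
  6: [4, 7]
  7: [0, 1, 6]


Visit 7, push [6, 1, 0]
Visit 0, push []
Visit 1, push [5]
Visit 5, push []
Visit 6, push [4]
Visit 4, push [2]
Visit 2, push [3]
Visit 3, push []

DFS order: [7, 0, 1, 5, 6, 4, 2, 3]


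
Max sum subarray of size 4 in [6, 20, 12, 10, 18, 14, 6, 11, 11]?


[0:4]: 48
[1:5]: 60
[2:6]: 54
[3:7]: 48
[4:8]: 49
[5:9]: 42

Max: 60 at [1:5]


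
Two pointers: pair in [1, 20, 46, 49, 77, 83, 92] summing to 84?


lo=0(1)+hi=6(92)=93
lo=0(1)+hi=5(83)=84

Yes: 1+83=84


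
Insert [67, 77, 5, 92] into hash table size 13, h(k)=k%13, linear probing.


Insert 67: h=2 -> slot 2
Insert 77: h=12 -> slot 12
Insert 5: h=5 -> slot 5
Insert 92: h=1 -> slot 1

Table: [None, 92, 67, None, None, 5, None, None, None, None, None, None, 77]


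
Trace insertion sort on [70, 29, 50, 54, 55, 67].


Initial: [70, 29, 50, 54, 55, 67]
Insert 29: [29, 70, 50, 54, 55, 67]
Insert 50: [29, 50, 70, 54, 55, 67]
Insert 54: [29, 50, 54, 70, 55, 67]
Insert 55: [29, 50, 54, 55, 70, 67]
Insert 67: [29, 50, 54, 55, 67, 70]

Sorted: [29, 50, 54, 55, 67, 70]


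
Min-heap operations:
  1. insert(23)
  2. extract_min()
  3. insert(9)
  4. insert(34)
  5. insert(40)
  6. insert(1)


insert(23) -> [23]
extract_min()->23, []
insert(9) -> [9]
insert(34) -> [9, 34]
insert(40) -> [9, 34, 40]
insert(1) -> [1, 9, 40, 34]

Final heap: [1, 9, 40, 34]


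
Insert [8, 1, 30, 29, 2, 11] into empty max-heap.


Insert 8: [8]
Insert 1: [8, 1]
Insert 30: [30, 1, 8]
Insert 29: [30, 29, 8, 1]
Insert 2: [30, 29, 8, 1, 2]
Insert 11: [30, 29, 11, 1, 2, 8]

Final heap: [30, 29, 11, 1, 2, 8]


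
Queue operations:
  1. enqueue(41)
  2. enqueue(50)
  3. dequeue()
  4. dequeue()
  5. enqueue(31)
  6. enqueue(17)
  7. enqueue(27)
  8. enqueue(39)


enqueue(41) -> [41]
enqueue(50) -> [41, 50]
dequeue()->41, [50]
dequeue()->50, []
enqueue(31) -> [31]
enqueue(17) -> [31, 17]
enqueue(27) -> [31, 17, 27]
enqueue(39) -> [31, 17, 27, 39]

Final queue: [31, 17, 27, 39]


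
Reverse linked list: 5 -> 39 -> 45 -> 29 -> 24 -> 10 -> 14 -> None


Step 1: curr=5, set curr.next=prev(None) | reversed so far: 5
Step 2: curr=39, set curr.next=prev(5) | reversed so far: 39 -> 5
Step 3: curr=45, set curr.next=prev(39) | reversed so far: 45 -> 39 -> 5
Step 4: curr=29, set curr.next=prev(45) | reversed so far: 29 -> 45 -> 39 -> 5
Step 5: curr=24, set curr.next=prev(29) | reversed so far: 24 -> 29 -> 45 -> 39 -> 5
Step 6: curr=10, set curr.next=prev(24) | reversed so far: 10 -> 24 -> 29 -> 45 -> 39 -> 5
Step 7: curr=14, set curr.next=prev(10) | reversed so far: 14 -> 10 -> 24 -> 29 -> 45 -> 39 -> 5

14 -> 10 -> 24 -> 29 -> 45 -> 39 -> 5 -> None


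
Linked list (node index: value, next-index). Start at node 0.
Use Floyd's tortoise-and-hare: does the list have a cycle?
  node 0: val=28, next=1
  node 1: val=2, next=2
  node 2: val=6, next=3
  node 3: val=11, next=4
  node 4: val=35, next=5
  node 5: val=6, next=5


Floyd's tortoise (slow, +1) and hare (fast, +2):
  init: slow=0, fast=0
  step 1: slow=1, fast=2
  step 2: slow=2, fast=4
  step 3: slow=3, fast=5
  step 4: slow=4, fast=5
  step 5: slow=5, fast=5
  slow == fast at node 5: cycle detected

Cycle: yes


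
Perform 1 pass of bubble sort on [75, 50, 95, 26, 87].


Initial: [75, 50, 95, 26, 87]
Pass 1: [50, 75, 26, 87, 95] (3 swaps)

After 1 pass: [50, 75, 26, 87, 95]


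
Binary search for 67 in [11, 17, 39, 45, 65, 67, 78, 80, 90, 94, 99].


Step 1: lo=0, hi=10, mid=5, val=67

Found at index 5


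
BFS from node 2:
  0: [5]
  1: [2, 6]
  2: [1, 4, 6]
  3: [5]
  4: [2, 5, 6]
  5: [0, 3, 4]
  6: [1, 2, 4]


Visit 2, enqueue [1, 4, 6]
Visit 1, enqueue []
Visit 4, enqueue [5]
Visit 6, enqueue []
Visit 5, enqueue [0, 3]
Visit 0, enqueue []
Visit 3, enqueue []

BFS order: [2, 1, 4, 6, 5, 0, 3]


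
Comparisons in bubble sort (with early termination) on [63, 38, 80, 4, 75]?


Algorithm: bubble sort (with early termination)
Input: [63, 38, 80, 4, 75]
Sorted: [4, 38, 63, 75, 80]

10


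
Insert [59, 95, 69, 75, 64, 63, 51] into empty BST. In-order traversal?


Insert 59: root
Insert 95: R from 59
Insert 69: R from 59 -> L from 95
Insert 75: R from 59 -> L from 95 -> R from 69
Insert 64: R from 59 -> L from 95 -> L from 69
Insert 63: R from 59 -> L from 95 -> L from 69 -> L from 64
Insert 51: L from 59

In-order: [51, 59, 63, 64, 69, 75, 95]


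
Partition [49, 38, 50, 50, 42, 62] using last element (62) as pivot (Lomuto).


Pivot: 62
  49 <= 62: advance i (no swap)
  38 <= 62: advance i (no swap)
  50 <= 62: advance i (no swap)
  50 <= 62: advance i (no swap)
  42 <= 62: advance i (no swap)
Place pivot at 5: [49, 38, 50, 50, 42, 62]

Partitioned: [49, 38, 50, 50, 42, 62]


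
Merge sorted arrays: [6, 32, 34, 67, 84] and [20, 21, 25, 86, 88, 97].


Take 6 from A
Take 20 from B
Take 21 from B
Take 25 from B
Take 32 from A
Take 34 from A
Take 67 from A
Take 84 from A

Merged: [6, 20, 21, 25, 32, 34, 67, 84, 86, 88, 97]


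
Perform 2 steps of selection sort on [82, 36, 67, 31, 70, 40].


Initial: [82, 36, 67, 31, 70, 40]
Step 1: min=31 at 3
  Swap: [31, 36, 67, 82, 70, 40]
Step 2: min=36 at 1
  Swap: [31, 36, 67, 82, 70, 40]

After 2 steps: [31, 36, 67, 82, 70, 40]


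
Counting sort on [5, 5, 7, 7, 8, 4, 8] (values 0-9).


Input: [5, 5, 7, 7, 8, 4, 8]
Counts: [0, 0, 0, 0, 1, 2, 0, 2, 2, 0]

Sorted: [4, 5, 5, 7, 7, 8, 8]


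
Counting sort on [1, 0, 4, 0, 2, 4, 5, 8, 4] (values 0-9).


Input: [1, 0, 4, 0, 2, 4, 5, 8, 4]
Counts: [2, 1, 1, 0, 3, 1, 0, 0, 1, 0]

Sorted: [0, 0, 1, 2, 4, 4, 4, 5, 8]


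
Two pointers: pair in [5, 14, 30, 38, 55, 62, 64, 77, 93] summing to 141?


lo=0(5)+hi=8(93)=98
lo=1(14)+hi=8(93)=107
lo=2(30)+hi=8(93)=123
lo=3(38)+hi=8(93)=131
lo=4(55)+hi=8(93)=148
lo=4(55)+hi=7(77)=132
lo=5(62)+hi=7(77)=139
lo=6(64)+hi=7(77)=141

Yes: 64+77=141


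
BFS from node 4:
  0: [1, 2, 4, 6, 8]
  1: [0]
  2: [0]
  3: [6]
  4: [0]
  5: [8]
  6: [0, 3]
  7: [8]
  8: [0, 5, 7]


Visit 4, enqueue [0]
Visit 0, enqueue [1, 2, 6, 8]
Visit 1, enqueue []
Visit 2, enqueue []
Visit 6, enqueue [3]
Visit 8, enqueue [5, 7]
Visit 3, enqueue []
Visit 5, enqueue []
Visit 7, enqueue []

BFS order: [4, 0, 1, 2, 6, 8, 3, 5, 7]


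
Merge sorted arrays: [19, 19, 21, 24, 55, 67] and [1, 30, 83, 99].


Take 1 from B
Take 19 from A
Take 19 from A
Take 21 from A
Take 24 from A
Take 30 from B
Take 55 from A
Take 67 from A

Merged: [1, 19, 19, 21, 24, 30, 55, 67, 83, 99]


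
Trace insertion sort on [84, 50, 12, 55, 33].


Initial: [84, 50, 12, 55, 33]
Insert 50: [50, 84, 12, 55, 33]
Insert 12: [12, 50, 84, 55, 33]
Insert 55: [12, 50, 55, 84, 33]
Insert 33: [12, 33, 50, 55, 84]

Sorted: [12, 33, 50, 55, 84]


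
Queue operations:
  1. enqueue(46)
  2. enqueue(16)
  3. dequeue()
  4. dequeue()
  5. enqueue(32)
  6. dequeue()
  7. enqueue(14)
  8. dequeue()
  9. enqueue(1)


enqueue(46) -> [46]
enqueue(16) -> [46, 16]
dequeue()->46, [16]
dequeue()->16, []
enqueue(32) -> [32]
dequeue()->32, []
enqueue(14) -> [14]
dequeue()->14, []
enqueue(1) -> [1]

Final queue: [1]


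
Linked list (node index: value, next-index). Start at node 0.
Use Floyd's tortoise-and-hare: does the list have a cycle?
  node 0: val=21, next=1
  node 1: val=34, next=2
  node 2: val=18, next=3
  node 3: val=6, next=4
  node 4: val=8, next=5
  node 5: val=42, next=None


Floyd's tortoise (slow, +1) and hare (fast, +2):
  init: slow=0, fast=0
  step 1: slow=1, fast=2
  step 2: slow=2, fast=4
  step 3: fast 4->5->None, no cycle

Cycle: no


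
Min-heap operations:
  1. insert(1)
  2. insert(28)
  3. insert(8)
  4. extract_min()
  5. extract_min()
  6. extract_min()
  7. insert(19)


insert(1) -> [1]
insert(28) -> [1, 28]
insert(8) -> [1, 28, 8]
extract_min()->1, [8, 28]
extract_min()->8, [28]
extract_min()->28, []
insert(19) -> [19]

Final heap: [19]


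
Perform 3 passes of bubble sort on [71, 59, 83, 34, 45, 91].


Initial: [71, 59, 83, 34, 45, 91]
Pass 1: [59, 71, 34, 45, 83, 91] (3 swaps)
Pass 2: [59, 34, 45, 71, 83, 91] (2 swaps)
Pass 3: [34, 45, 59, 71, 83, 91] (2 swaps)

After 3 passes: [34, 45, 59, 71, 83, 91]


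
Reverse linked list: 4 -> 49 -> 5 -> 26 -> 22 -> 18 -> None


Step 1: curr=4, set curr.next=prev(None) | reversed so far: 4
Step 2: curr=49, set curr.next=prev(4) | reversed so far: 49 -> 4
Step 3: curr=5, set curr.next=prev(49) | reversed so far: 5 -> 49 -> 4
Step 4: curr=26, set curr.next=prev(5) | reversed so far: 26 -> 5 -> 49 -> 4
Step 5: curr=22, set curr.next=prev(26) | reversed so far: 22 -> 26 -> 5 -> 49 -> 4
Step 6: curr=18, set curr.next=prev(22) | reversed so far: 18 -> 22 -> 26 -> 5 -> 49 -> 4

18 -> 22 -> 26 -> 5 -> 49 -> 4 -> None


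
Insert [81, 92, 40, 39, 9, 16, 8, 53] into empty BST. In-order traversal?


Insert 81: root
Insert 92: R from 81
Insert 40: L from 81
Insert 39: L from 81 -> L from 40
Insert 9: L from 81 -> L from 40 -> L from 39
Insert 16: L from 81 -> L from 40 -> L from 39 -> R from 9
Insert 8: L from 81 -> L from 40 -> L from 39 -> L from 9
Insert 53: L from 81 -> R from 40

In-order: [8, 9, 16, 39, 40, 53, 81, 92]


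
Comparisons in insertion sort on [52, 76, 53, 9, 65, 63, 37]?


Algorithm: insertion sort
Input: [52, 76, 53, 9, 65, 63, 37]
Sorted: [9, 37, 52, 53, 63, 65, 76]

17


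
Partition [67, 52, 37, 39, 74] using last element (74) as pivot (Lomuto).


Pivot: 74
  67 <= 74: advance i (no swap)
  52 <= 74: advance i (no swap)
  37 <= 74: advance i (no swap)
  39 <= 74: advance i (no swap)
Place pivot at 4: [67, 52, 37, 39, 74]

Partitioned: [67, 52, 37, 39, 74]


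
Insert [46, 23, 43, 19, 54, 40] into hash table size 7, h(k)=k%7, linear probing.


Insert 46: h=4 -> slot 4
Insert 23: h=2 -> slot 2
Insert 43: h=1 -> slot 1
Insert 19: h=5 -> slot 5
Insert 54: h=5, 1 probes -> slot 6
Insert 40: h=5, 2 probes -> slot 0

Table: [40, 43, 23, None, 46, 19, 54]


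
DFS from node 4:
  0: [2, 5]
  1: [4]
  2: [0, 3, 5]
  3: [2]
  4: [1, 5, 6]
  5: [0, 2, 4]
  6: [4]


Visit 4, push [6, 5, 1]
Visit 1, push []
Visit 5, push [2, 0]
Visit 0, push [2]
Visit 2, push [3]
Visit 3, push []
Visit 6, push []

DFS order: [4, 1, 5, 0, 2, 3, 6]


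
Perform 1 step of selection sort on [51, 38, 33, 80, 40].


Initial: [51, 38, 33, 80, 40]
Step 1: min=33 at 2
  Swap: [33, 38, 51, 80, 40]

After 1 step: [33, 38, 51, 80, 40]


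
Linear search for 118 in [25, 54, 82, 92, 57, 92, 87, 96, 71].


i=0: 25!=118
i=1: 54!=118
i=2: 82!=118
i=3: 92!=118
i=4: 57!=118
i=5: 92!=118
i=6: 87!=118
i=7: 96!=118
i=8: 71!=118

Not found, 9 comps


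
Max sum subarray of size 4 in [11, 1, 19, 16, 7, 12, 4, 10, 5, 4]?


[0:4]: 47
[1:5]: 43
[2:6]: 54
[3:7]: 39
[4:8]: 33
[5:9]: 31
[6:10]: 23

Max: 54 at [2:6]


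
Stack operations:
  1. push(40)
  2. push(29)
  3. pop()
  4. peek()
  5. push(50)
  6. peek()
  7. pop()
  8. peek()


push(40) -> [40]
push(29) -> [40, 29]
pop()->29, [40]
peek()->40
push(50) -> [40, 50]
peek()->50
pop()->50, [40]
peek()->40

Final stack: [40]


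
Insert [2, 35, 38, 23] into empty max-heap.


Insert 2: [2]
Insert 35: [35, 2]
Insert 38: [38, 2, 35]
Insert 23: [38, 23, 35, 2]

Final heap: [38, 23, 35, 2]


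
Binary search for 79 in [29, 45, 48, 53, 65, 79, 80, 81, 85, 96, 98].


Step 1: lo=0, hi=10, mid=5, val=79

Found at index 5


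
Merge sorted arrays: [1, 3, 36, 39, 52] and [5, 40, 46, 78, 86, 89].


Take 1 from A
Take 3 from A
Take 5 from B
Take 36 from A
Take 39 from A
Take 40 from B
Take 46 from B
Take 52 from A

Merged: [1, 3, 5, 36, 39, 40, 46, 52, 78, 86, 89]


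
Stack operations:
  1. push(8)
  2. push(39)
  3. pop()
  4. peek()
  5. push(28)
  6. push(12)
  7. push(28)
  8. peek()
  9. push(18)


push(8) -> [8]
push(39) -> [8, 39]
pop()->39, [8]
peek()->8
push(28) -> [8, 28]
push(12) -> [8, 28, 12]
push(28) -> [8, 28, 12, 28]
peek()->28
push(18) -> [8, 28, 12, 28, 18]

Final stack: [8, 28, 12, 28, 18]


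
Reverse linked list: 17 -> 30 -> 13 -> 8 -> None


Step 1: curr=17, set curr.next=prev(None) | reversed so far: 17
Step 2: curr=30, set curr.next=prev(17) | reversed so far: 30 -> 17
Step 3: curr=13, set curr.next=prev(30) | reversed so far: 13 -> 30 -> 17
Step 4: curr=8, set curr.next=prev(13) | reversed so far: 8 -> 13 -> 30 -> 17

8 -> 13 -> 30 -> 17 -> None


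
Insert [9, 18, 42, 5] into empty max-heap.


Insert 9: [9]
Insert 18: [18, 9]
Insert 42: [42, 9, 18]
Insert 5: [42, 9, 18, 5]

Final heap: [42, 9, 18, 5]


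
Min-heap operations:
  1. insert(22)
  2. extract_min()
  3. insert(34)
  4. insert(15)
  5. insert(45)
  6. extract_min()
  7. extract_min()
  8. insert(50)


insert(22) -> [22]
extract_min()->22, []
insert(34) -> [34]
insert(15) -> [15, 34]
insert(45) -> [15, 34, 45]
extract_min()->15, [34, 45]
extract_min()->34, [45]
insert(50) -> [45, 50]

Final heap: [45, 50]


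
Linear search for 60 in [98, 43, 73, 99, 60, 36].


i=0: 98!=60
i=1: 43!=60
i=2: 73!=60
i=3: 99!=60
i=4: 60==60 found!

Found at 4, 5 comps


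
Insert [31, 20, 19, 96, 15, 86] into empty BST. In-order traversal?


Insert 31: root
Insert 20: L from 31
Insert 19: L from 31 -> L from 20
Insert 96: R from 31
Insert 15: L from 31 -> L from 20 -> L from 19
Insert 86: R from 31 -> L from 96

In-order: [15, 19, 20, 31, 86, 96]


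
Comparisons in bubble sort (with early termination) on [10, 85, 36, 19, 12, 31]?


Algorithm: bubble sort (with early termination)
Input: [10, 85, 36, 19, 12, 31]
Sorted: [10, 12, 19, 31, 36, 85]

14


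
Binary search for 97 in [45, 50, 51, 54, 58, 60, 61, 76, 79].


Step 1: lo=0, hi=8, mid=4, val=58
Step 2: lo=5, hi=8, mid=6, val=61
Step 3: lo=7, hi=8, mid=7, val=76
Step 4: lo=8, hi=8, mid=8, val=79

Not found


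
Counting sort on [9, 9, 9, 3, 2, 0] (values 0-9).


Input: [9, 9, 9, 3, 2, 0]
Counts: [1, 0, 1, 1, 0, 0, 0, 0, 0, 3]

Sorted: [0, 2, 3, 9, 9, 9]


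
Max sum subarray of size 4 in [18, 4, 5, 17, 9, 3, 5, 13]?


[0:4]: 44
[1:5]: 35
[2:6]: 34
[3:7]: 34
[4:8]: 30

Max: 44 at [0:4]


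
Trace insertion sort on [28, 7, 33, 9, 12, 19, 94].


Initial: [28, 7, 33, 9, 12, 19, 94]
Insert 7: [7, 28, 33, 9, 12, 19, 94]
Insert 33: [7, 28, 33, 9, 12, 19, 94]
Insert 9: [7, 9, 28, 33, 12, 19, 94]
Insert 12: [7, 9, 12, 28, 33, 19, 94]
Insert 19: [7, 9, 12, 19, 28, 33, 94]
Insert 94: [7, 9, 12, 19, 28, 33, 94]

Sorted: [7, 9, 12, 19, 28, 33, 94]
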